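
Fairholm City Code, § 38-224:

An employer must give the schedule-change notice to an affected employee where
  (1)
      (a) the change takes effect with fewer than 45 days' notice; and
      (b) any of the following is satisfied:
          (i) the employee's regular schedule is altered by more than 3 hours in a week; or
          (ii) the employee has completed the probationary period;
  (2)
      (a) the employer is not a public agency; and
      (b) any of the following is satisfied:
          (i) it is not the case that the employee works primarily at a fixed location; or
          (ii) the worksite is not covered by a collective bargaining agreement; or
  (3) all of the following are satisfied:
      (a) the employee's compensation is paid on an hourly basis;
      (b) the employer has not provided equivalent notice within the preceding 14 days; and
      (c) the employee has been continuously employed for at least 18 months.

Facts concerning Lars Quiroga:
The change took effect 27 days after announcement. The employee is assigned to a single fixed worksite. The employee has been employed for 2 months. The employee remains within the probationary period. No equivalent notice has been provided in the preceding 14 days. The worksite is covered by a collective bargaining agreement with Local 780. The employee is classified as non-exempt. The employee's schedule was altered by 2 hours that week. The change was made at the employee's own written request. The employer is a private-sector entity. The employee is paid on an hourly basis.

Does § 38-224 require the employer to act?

(a) < 45 days' notice — satisfied.
(i) schedule shift > 3h — not satisfied.
(ii) past probation — not met.
(b): F OR F → false.
(1): T AND F → false.
(a) not (public agency) — met.
(i) not (fixed location) — not satisfied.
(ii) no CBA — not met.
So (b) is not satisfied (F OR F).
So (2) is not satisfied (T AND F).
(a) hourly-paid — holds.
(b) no recent notice — met.
(c) tenure ≥ 18 mo. — fails.
So (3) is not satisfied (T AND T AND F).
Overall: F OR F OR F → false.

No — not required.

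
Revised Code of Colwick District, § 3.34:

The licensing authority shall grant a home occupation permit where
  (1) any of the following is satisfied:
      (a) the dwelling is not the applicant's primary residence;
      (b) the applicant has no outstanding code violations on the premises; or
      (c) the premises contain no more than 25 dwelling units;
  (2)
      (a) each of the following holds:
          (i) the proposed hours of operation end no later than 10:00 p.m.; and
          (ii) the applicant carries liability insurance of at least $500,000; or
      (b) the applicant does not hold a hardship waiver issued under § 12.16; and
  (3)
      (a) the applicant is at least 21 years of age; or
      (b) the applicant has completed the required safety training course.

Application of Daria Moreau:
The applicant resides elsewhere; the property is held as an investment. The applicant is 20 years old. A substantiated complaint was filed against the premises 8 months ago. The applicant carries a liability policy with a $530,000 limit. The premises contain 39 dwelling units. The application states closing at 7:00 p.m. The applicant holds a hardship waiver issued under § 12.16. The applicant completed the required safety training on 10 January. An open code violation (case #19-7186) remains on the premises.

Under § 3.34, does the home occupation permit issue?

(a) not (primary residence) — met.
(b) no code violations — not met.
(c) ≤ 25 units — not met.
So (1) is satisfied (T OR F OR F).
(i) closes by 10 p.m. — met.
(ii) insurance ≥ $500,000 — satisfied.
(a) = T AND T = true.
(b) not (hardship waiver) — not satisfied.
So (2) is satisfied (T OR F).
(a) age ≥ 21 — not satisfied.
(b) safety training — holds.
(3) = F OR T = true.
So Overall is satisfied (T AND T AND T).

Yes — granted.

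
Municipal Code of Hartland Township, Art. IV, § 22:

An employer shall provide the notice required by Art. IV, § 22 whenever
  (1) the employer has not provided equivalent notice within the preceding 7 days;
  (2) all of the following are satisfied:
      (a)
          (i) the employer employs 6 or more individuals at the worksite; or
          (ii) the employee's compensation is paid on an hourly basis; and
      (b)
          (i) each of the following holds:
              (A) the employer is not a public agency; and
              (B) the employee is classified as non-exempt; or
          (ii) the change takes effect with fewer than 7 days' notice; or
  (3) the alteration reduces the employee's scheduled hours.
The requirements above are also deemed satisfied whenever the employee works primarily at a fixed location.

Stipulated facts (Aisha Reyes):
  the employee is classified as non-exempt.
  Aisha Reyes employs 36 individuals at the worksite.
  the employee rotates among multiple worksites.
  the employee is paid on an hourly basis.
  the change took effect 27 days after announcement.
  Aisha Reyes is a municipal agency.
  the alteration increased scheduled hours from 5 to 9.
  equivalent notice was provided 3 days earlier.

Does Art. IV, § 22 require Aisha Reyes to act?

No — not required.

(1) no recent notice — fails.
(i) ≥ 6 at site — holds.
(ii) hourly-paid — holds.
So (a) is satisfied (T OR T).
(A) not (public agency) — fails.
(B) non-exempt — met.
So (i) is not satisfied (F AND T).
(ii) < 7 days' notice — not satisfied.
(b) = F OR F = false.
(2) = T AND F = false.
(3) hours reduced — fails.
So Overall is not satisfied (F OR F OR F).
Exception (fixed location) — not satisfied.
Result: main false OR exception false → false.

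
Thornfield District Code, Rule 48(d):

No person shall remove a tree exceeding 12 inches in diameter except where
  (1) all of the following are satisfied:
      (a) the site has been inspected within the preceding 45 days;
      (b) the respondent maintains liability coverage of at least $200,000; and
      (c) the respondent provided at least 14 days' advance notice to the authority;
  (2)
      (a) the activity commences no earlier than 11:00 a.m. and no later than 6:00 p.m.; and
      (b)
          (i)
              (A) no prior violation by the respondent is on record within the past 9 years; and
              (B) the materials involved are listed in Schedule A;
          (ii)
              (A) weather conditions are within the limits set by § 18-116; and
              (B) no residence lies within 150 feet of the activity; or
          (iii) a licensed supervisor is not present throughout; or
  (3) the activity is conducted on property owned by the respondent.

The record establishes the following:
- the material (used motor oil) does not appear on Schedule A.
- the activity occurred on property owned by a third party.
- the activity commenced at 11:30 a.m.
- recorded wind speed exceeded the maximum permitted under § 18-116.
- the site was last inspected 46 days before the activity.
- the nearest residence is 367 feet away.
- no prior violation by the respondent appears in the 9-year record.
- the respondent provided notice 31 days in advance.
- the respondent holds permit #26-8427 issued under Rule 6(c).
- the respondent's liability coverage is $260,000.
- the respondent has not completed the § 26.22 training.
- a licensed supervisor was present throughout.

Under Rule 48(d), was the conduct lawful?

No — unlawful.

(a) site inspected — not satisfied.
(b) coverage ≥ $200,000 — holds.
(c) ≥14 days' notice — met.
So (1) is not satisfied (F AND T AND T).
(a) start within hours — holds.
(A) no prior violation — met.
(B) Schedule A material — not met.
So (i) is not satisfied (T AND F).
(A) weather ok — not satisfied.
(B) no residence in 150 ft — met.
So (ii) is not satisfied (F AND T).
(iii) not (supervisor present) — not met.
So (b) is not satisfied (F OR F OR F).
(2) = T AND F = false.
(3) own property — not met.
Overall: F OR F OR F → false.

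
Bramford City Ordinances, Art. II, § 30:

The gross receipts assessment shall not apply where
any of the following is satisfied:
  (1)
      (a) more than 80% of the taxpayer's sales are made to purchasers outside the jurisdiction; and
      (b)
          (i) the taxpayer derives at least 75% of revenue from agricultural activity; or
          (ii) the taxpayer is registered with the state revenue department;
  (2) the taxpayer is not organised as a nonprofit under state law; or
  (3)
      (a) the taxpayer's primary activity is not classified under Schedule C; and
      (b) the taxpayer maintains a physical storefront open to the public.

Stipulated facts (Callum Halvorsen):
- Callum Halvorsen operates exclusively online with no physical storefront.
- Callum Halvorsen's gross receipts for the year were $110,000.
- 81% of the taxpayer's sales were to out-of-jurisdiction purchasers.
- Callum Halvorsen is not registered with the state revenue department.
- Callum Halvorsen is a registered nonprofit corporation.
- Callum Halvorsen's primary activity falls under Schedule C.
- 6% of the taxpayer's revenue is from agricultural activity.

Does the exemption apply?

No — not exempt.

(a) >80% out-of-jur. sales — holds.
(i) ≥75% agricultural — fails.
(ii) state-registered — not satisfied.
(b): F OR F → false.
So (1) is not satisfied (T AND F).
(2) not (nonprofit) — not satisfied.
(a) not (Schedule C activity) — fails.
(b) has storefront — fails.
(3) = F AND F = false.
Overall: F OR F OR F → false.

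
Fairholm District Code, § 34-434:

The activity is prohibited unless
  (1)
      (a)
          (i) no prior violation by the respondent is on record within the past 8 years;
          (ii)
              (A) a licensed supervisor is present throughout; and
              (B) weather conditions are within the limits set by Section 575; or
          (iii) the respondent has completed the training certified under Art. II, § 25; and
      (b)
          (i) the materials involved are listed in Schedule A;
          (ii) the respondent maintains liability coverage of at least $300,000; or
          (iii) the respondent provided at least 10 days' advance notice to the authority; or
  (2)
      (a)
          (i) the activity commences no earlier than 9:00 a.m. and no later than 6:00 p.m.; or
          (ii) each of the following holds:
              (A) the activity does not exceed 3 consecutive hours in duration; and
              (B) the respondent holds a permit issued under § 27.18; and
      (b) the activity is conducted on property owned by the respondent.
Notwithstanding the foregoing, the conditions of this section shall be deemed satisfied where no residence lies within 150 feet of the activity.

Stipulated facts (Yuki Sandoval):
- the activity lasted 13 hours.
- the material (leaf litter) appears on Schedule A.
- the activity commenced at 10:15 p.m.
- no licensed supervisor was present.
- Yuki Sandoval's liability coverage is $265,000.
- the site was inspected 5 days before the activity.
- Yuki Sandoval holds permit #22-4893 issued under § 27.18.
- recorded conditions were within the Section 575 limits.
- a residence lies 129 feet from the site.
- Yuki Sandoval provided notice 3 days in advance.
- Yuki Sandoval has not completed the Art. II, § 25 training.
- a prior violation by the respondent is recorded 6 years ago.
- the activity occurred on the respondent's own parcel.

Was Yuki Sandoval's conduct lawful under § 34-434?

(i) no prior violation — fails.
(A) supervisor present — not satisfied.
(B) weather ok — holds.
So (ii) is not satisfied (F AND T).
(iii) training certified — fails.
(a): F OR F OR F → false.
(i) Schedule A material — satisfied.
(ii) coverage ≥ $300,000 — not satisfied.
(iii) ≥10 days' notice — fails.
(b) = T OR F OR F = true.
So (1) is not satisfied (F AND T).
(i) start within hours — fails.
(A) ≤ 3 hrs duration — not met.
(B) holds permit — met.
(ii) = F AND T = false.
(a): F OR F → false.
(b) own property — met.
(2) = F AND T = false.
Overall: F OR F → false.
Exception (no residence in 150 ft) — not satisfied.
Result: main false OR exception false → false.

No — unlawful.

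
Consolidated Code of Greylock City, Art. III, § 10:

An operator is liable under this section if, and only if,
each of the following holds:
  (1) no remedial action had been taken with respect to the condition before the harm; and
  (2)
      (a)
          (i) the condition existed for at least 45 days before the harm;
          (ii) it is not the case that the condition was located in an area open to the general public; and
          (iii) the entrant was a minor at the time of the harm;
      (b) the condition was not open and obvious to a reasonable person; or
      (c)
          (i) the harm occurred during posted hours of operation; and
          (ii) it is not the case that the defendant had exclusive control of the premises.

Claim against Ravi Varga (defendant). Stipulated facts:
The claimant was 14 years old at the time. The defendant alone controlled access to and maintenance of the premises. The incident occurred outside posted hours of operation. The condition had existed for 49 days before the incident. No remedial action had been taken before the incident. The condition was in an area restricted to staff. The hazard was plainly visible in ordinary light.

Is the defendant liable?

Yes — liable.

(1) no remedial action — met.
(i) condition ≥45 days old — holds.
(ii) not (public area) — satisfied.
(iii) entrant a minor — satisfied.
So (a) is satisfied (T AND T AND T).
(b) not open/obvious — fails.
(i) during posted hours — fails.
(ii) not (exclusive control) — not met.
(c) = F AND F = false.
(2) = T OR F OR F = true.
Overall = T AND T = true.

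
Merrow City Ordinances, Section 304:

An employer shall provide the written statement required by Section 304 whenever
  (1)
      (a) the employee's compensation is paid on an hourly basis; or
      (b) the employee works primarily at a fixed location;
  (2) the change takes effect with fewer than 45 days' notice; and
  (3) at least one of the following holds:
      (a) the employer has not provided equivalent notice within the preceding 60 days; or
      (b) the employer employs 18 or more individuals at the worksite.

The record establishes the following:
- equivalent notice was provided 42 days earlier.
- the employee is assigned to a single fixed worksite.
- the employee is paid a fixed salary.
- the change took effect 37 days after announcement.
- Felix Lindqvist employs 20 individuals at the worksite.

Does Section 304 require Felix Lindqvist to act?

Yes — required.

(a) hourly-paid — fails.
(b) fixed location — satisfied.
So (1) is satisfied (F OR T).
(2) < 45 days' notice — met.
(a) no recent notice — fails.
(b) ≥ 18 at site — satisfied.
(3): F OR T → true.
Overall = T AND T AND T = true.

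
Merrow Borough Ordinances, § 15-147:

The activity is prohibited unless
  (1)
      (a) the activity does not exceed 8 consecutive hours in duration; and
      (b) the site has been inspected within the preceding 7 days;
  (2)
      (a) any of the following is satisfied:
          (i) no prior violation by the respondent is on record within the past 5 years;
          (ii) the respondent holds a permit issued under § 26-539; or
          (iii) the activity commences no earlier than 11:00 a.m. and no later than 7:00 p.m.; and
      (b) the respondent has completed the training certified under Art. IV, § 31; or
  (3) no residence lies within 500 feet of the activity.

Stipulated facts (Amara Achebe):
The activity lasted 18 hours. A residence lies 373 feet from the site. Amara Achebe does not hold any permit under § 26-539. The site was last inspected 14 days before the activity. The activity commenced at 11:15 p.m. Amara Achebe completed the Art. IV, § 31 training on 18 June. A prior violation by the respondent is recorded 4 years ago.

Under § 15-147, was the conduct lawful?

No — unlawful.

(a) ≤ 8 hrs duration — fails.
(b) site inspected — not satisfied.
(1): F AND F → false.
(i) no prior violation — fails.
(ii) holds permit — not met.
(iii) start within hours — not satisfied.
(a): F OR F OR F → false.
(b) training certified — met.
(2) = F AND T = false.
(3) no residence in 500 ft — not satisfied.
Overall: F OR F OR F → false.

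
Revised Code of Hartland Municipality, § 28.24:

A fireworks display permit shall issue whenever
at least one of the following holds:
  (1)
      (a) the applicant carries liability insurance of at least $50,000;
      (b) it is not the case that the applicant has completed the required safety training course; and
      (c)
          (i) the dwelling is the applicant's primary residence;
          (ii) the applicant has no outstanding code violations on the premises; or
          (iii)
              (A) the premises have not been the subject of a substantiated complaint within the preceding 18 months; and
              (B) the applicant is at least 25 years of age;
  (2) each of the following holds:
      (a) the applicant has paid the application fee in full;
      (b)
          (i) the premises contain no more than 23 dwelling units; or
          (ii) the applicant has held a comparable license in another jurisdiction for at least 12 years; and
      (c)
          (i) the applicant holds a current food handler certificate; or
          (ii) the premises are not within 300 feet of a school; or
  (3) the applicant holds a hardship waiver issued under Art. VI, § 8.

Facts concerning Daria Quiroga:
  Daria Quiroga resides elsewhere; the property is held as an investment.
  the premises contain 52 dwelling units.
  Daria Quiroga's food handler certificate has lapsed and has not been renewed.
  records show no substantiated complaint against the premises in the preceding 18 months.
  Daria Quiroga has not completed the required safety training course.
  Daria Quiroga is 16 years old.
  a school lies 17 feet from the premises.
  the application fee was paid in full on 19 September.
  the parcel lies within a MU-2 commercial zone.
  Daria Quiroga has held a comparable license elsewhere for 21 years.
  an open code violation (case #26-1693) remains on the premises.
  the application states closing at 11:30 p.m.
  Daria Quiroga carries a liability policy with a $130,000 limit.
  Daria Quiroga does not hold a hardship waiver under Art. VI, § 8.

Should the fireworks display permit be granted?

(a) insurance ≥ $50,000 — satisfied.
(b) not (safety training) — satisfied.
(i) primary residence — fails.
(ii) no code violations — not met.
(A) no complaint in 18 mo. — satisfied.
(B) age ≥ 25 — not satisfied.
(iii) = T AND F = false.
(c) = F OR F OR F = false.
(1) = T AND T AND F = false.
(a) fee paid — met.
(i) ≤ 23 units — not met.
(ii) prior license ≥ 12 yr — met.
So (b) is satisfied (F OR T).
(i) food handler cert. — not met.
(ii) ≥300 ft from school — not met.
(c): F OR F → false.
(2): T AND T AND F → false.
(3) hardship waiver — fails.
Overall: F OR F OR F → false.

No — denied.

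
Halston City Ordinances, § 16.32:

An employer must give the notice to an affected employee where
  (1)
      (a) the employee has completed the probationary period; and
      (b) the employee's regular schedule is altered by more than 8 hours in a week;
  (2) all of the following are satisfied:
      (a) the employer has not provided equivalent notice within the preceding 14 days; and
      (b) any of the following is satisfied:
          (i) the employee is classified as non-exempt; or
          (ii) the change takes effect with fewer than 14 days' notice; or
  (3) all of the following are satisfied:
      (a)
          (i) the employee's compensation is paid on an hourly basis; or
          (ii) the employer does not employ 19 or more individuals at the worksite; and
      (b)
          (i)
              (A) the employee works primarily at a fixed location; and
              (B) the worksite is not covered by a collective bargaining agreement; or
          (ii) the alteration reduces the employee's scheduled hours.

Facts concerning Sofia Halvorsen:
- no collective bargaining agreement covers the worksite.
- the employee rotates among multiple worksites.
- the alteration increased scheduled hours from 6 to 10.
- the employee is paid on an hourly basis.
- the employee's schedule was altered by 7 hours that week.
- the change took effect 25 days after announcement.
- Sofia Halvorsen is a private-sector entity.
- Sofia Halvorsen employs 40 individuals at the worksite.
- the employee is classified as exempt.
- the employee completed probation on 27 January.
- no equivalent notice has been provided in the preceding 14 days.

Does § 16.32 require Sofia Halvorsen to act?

No — not required.

(a) past probation — holds.
(b) schedule shift > 8h — fails.
(1) = T AND F = false.
(a) no recent notice — satisfied.
(i) non-exempt — not met.
(ii) < 14 days' notice — not met.
So (b) is not satisfied (F OR F).
(2) = T AND F = false.
(i) hourly-paid — holds.
(ii) not (≥ 19 at site) — not met.
(a): T OR F → true.
(A) fixed location — not met.
(B) no CBA — met.
So (i) is not satisfied (F AND T).
(ii) hours reduced — not met.
So (b) is not satisfied (F OR F).
(3) = T AND F = false.
Overall: F OR F OR F → false.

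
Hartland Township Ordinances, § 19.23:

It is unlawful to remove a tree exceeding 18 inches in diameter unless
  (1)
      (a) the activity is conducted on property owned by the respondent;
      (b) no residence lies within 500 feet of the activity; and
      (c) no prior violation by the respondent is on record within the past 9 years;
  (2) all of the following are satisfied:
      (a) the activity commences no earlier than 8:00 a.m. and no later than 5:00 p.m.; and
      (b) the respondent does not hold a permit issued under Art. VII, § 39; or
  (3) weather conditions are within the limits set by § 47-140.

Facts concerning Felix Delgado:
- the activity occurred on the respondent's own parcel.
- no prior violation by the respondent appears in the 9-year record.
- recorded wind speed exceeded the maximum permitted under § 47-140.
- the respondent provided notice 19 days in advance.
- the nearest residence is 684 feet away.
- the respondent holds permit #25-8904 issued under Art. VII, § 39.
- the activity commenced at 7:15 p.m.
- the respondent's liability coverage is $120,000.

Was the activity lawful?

Yes — lawful.

(a) own property — met.
(b) no residence in 500 ft — met.
(c) no prior violation — met.
(1) = T AND T AND T = true.
(a) start within hours — not satisfied.
(b) not (holds permit) — not satisfied.
So (2) is not satisfied (F AND F).
(3) weather ok — not satisfied.
Overall = T OR F OR F = true.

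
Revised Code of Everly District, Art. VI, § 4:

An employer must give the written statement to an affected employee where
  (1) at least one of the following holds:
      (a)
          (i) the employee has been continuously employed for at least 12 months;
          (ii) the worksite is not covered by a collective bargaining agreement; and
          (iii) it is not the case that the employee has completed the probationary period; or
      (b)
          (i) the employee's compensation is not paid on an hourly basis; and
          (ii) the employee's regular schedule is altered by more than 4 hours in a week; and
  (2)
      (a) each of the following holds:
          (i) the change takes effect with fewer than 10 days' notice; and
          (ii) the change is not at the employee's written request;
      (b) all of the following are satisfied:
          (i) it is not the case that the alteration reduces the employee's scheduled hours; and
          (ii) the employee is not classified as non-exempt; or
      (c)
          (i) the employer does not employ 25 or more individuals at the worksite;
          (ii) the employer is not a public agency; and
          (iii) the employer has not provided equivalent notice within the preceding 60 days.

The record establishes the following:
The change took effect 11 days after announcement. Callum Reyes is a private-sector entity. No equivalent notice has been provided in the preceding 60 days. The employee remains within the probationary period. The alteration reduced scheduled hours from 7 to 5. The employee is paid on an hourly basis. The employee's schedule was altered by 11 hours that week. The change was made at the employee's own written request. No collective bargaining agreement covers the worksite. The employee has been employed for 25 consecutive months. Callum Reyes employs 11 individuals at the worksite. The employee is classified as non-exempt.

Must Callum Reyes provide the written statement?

Yes — required.

(i) tenure ≥ 12 mo. — satisfied.
(ii) no CBA — met.
(iii) not (past probation) — holds.
(a): T AND T AND T → true.
(i) not (hourly-paid) — not satisfied.
(ii) schedule shift > 4h — satisfied.
So (b) is not satisfied (F AND T).
So (1) is satisfied (T OR F).
(i) < 10 days' notice — fails.
(ii) not employee-requested — not satisfied.
(a) = F AND F = false.
(i) not (hours reduced) — fails.
(ii) not (non-exempt) — not met.
So (b) is not satisfied (F AND F).
(i) not (≥ 25 at site) — satisfied.
(ii) not (public agency) — holds.
(iii) no recent notice — holds.
(c): T AND T AND T → true.
(2): F OR F OR T → true.
Overall: T AND T → true.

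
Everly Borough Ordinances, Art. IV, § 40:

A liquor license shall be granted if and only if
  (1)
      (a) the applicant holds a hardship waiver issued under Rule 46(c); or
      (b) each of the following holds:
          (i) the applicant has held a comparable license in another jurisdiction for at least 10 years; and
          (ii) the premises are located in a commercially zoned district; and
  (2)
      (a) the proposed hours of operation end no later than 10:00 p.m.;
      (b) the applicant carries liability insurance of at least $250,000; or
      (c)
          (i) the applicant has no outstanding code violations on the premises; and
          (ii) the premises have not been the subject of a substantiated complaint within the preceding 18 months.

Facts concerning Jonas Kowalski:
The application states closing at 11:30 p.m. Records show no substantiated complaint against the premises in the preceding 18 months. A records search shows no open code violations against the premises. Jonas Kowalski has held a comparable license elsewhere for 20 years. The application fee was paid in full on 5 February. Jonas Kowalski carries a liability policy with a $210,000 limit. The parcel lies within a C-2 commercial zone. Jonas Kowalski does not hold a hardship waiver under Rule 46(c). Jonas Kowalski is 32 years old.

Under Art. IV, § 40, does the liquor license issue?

Yes — granted.

(a) hardship waiver — not satisfied.
(i) prior license ≥ 10 yr — holds.
(ii) commercially zoned — holds.
So (b) is satisfied (T AND T).
(1): F OR T → true.
(a) closes by 10 p.m. — not met.
(b) insurance ≥ $250,000 — not satisfied.
(i) no code violations — met.
(ii) no complaint in 18 mo. — satisfied.
So (c) is satisfied (T AND T).
(2) = F OR F OR T = true.
Overall = T AND T = true.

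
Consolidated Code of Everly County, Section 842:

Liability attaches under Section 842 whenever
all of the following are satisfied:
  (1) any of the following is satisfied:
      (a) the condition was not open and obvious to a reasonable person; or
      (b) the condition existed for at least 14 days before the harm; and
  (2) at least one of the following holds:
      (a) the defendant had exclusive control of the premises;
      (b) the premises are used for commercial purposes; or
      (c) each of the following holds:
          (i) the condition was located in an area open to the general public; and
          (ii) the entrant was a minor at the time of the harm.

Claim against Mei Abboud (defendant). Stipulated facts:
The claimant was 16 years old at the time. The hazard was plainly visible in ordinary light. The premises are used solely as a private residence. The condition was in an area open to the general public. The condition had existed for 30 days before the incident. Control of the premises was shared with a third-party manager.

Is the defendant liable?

(a) not open/obvious — not satisfied.
(b) condition ≥14 days old — satisfied.
So (1) is satisfied (F OR T).
(a) exclusive control — not met.
(b) commercial use — not met.
(i) public area — met.
(ii) entrant a minor — met.
(c): T AND T → true.
(2) = F OR F OR T = true.
So Overall is satisfied (T AND T).

Yes — liable.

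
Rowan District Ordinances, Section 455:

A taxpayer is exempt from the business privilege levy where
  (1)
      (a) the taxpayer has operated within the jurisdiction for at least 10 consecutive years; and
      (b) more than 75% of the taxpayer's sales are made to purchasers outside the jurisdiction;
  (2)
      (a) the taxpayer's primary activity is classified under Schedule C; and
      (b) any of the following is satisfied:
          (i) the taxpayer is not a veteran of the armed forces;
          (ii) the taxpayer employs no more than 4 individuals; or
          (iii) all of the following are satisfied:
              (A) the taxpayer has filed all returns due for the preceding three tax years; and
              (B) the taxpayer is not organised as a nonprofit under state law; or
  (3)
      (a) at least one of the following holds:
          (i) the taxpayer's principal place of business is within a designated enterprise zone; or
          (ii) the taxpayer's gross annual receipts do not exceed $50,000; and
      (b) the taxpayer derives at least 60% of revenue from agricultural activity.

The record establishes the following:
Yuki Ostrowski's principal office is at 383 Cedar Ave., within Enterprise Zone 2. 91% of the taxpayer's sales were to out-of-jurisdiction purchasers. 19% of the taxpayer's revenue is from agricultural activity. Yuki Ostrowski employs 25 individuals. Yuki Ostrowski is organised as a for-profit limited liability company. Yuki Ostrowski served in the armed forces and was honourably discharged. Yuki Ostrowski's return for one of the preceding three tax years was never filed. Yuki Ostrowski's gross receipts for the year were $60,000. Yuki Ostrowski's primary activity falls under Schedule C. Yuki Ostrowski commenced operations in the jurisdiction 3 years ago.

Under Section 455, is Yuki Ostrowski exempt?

No — not exempt.

(a) ≥ 10 yrs in jurisdiction — not satisfied.
(b) >75% out-of-jur. sales — satisfied.
So (1) is not satisfied (F AND T).
(a) Schedule C activity — met.
(i) not (veteran) — not met.
(ii) ≤ 4 employees — not met.
(A) returns current — not met.
(B) not (nonprofit) — met.
(iii) = F AND T = false.
(b): F OR F OR F → false.
(2): T AND F → false.
(i) in enterprise zone — satisfied.
(ii) receipts ≤ $50,000 — not met.
(a): T OR F → true.
(b) ≥60% agricultural — fails.
So (3) is not satisfied (T AND F).
Overall: F OR F OR F → false.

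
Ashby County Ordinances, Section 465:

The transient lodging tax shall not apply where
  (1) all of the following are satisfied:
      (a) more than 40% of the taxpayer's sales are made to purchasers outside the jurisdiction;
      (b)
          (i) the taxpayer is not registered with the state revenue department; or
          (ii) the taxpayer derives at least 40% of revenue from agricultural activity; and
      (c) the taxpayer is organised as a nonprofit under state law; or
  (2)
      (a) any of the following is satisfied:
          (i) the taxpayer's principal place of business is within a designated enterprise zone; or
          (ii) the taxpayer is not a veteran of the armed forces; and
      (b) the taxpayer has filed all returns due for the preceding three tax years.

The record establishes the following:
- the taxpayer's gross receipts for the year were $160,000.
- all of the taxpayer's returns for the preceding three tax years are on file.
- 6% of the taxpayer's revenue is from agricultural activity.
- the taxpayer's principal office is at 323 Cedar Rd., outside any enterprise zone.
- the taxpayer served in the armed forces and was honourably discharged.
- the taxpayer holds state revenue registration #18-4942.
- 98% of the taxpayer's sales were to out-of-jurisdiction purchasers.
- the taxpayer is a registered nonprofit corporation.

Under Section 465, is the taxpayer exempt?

No — not exempt.

(a) >40% out-of-jur. sales — met.
(i) not (state-registered) — not met.
(ii) ≥40% agricultural — fails.
(b): F OR F → false.
(c) nonprofit — holds.
So (1) is not satisfied (T AND F AND T).
(i) in enterprise zone — fails.
(ii) not (veteran) — not satisfied.
(a): F OR F → false.
(b) returns current — met.
(2): F AND T → false.
Overall = F OR F = false.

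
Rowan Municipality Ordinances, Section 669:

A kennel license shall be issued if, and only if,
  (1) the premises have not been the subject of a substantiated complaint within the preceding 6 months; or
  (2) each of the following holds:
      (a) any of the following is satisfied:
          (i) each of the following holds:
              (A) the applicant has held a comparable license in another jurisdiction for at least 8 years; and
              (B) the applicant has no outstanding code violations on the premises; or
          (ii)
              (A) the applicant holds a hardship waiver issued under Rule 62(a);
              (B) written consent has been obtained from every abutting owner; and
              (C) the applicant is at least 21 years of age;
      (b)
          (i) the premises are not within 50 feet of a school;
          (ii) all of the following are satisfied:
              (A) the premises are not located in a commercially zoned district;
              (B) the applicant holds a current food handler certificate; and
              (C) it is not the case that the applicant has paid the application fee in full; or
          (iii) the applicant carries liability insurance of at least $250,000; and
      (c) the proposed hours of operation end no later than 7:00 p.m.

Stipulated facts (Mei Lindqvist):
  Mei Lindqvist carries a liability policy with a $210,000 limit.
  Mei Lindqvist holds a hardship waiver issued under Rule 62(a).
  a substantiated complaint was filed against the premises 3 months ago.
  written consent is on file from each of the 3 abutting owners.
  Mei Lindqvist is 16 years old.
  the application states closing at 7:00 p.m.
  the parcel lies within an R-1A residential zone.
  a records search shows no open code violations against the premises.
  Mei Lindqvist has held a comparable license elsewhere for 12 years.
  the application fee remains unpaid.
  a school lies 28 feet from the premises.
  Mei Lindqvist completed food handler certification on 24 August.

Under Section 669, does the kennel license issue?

(1) no complaint in 6 mo. — not satisfied.
(A) prior license ≥ 8 yr — satisfied.
(B) no code violations — satisfied.
(i) = T AND T = true.
(A) hardship waiver — met.
(B) all abutters consent — met.
(C) age ≥ 21 — fails.
So (ii) is not satisfied (T AND T AND F).
So (a) is satisfied (T OR F).
(i) ≥50 ft from school — not met.
(A) not (commercially zoned) — met.
(B) food handler cert. — met.
(C) not (fee paid) — met.
So (ii) is satisfied (T AND T AND T).
(iii) insurance ≥ $250,000 — not met.
So (b) is satisfied (F OR T OR F).
(c) closes by 7 p.m. — holds.
(2) = T AND T AND T = true.
Overall = F OR T = true.

Yes — granted.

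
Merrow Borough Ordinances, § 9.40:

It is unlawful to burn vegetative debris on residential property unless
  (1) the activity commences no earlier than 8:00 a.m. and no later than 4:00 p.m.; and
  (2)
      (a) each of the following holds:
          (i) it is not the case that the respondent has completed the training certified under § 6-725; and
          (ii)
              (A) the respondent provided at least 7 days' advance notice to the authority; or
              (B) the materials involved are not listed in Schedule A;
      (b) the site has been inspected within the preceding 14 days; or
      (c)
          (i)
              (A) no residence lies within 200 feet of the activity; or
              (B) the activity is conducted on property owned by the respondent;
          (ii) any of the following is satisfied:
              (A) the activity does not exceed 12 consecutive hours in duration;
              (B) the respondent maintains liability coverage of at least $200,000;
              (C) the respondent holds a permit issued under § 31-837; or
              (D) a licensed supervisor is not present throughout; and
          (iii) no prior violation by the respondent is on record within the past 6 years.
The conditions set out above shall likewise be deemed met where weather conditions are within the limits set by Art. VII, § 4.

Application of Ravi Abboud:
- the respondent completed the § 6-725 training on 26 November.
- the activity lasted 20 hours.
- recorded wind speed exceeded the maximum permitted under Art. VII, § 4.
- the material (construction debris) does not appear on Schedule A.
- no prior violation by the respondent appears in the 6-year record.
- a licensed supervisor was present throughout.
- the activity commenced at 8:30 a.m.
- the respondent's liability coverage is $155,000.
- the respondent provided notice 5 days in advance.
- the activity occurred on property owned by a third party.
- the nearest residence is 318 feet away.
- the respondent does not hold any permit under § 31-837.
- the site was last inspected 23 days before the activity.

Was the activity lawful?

No — unlawful.

(1) start within hours — satisfied.
(i) not (training certified) — fails.
(A) ≥7 days' notice — fails.
(B) not (Schedule A material) — met.
(ii): F OR T → true.
So (a) is not satisfied (F AND T).
(b) site inspected — not satisfied.
(A) no residence in 200 ft — satisfied.
(B) own property — fails.
(i): T OR F → true.
(A) ≤ 12 hrs duration — not satisfied.
(B) coverage ≥ $200,000 — not met.
(C) holds permit — not satisfied.
(D) not (supervisor present) — fails.
(ii) = F OR F OR F OR F = false.
(iii) no prior violation — holds.
(c): T AND F AND T → false.
So (2) is not satisfied (F OR F OR F).
So Overall is not satisfied (T AND F).
Exception (weather ok) — not satisfied.
Result: main false OR exception false → false.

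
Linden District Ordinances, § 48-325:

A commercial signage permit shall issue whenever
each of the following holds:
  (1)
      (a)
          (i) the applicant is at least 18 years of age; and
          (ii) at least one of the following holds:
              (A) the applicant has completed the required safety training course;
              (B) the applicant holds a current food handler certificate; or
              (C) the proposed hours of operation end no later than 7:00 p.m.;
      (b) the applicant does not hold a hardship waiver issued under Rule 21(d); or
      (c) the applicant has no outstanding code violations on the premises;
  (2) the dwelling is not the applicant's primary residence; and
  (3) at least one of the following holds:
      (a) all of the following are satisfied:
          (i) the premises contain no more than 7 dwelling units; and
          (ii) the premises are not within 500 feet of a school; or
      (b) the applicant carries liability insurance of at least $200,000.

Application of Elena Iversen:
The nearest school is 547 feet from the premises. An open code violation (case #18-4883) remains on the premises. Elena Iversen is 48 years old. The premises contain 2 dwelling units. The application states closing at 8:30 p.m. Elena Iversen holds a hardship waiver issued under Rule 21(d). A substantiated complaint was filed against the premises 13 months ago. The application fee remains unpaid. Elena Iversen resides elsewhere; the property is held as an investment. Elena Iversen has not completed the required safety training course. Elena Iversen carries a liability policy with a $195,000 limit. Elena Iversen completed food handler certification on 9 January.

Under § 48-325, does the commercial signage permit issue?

(i) age ≥ 18 — satisfied.
(A) safety training — fails.
(B) food handler cert. — holds.
(C) closes by 7 p.m. — not satisfied.
(ii): F OR T OR F → true.
(a) = T AND T = true.
(b) not (hardship waiver) — not met.
(c) no code violations — fails.
So (1) is satisfied (T OR F OR F).
(2) not (primary residence) — holds.
(i) ≤ 7 units — met.
(ii) ≥500 ft from school — holds.
So (a) is satisfied (T AND T).
(b) insurance ≥ $200,000 — not satisfied.
So (3) is satisfied (T OR F).
So Overall is satisfied (T AND T AND T).

Yes — granted.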